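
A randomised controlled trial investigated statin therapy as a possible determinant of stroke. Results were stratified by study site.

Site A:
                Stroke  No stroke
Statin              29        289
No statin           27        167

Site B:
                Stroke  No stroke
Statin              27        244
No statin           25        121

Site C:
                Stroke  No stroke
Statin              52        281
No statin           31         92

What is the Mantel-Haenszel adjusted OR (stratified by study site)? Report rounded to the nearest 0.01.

0.57

OR_MH = Σ(aᵢdᵢ/nᵢ) / Σ(bᵢcᵢ/nᵢ), where nᵢ is the stratum total.
Stratum 1 (Site A): n = 512; a·d/n = 29·167/512 = 9.4590; b·c/n = 289·27/512 = 15.2402
Stratum 2 (Site B): n = 417; a·d/n = 27·121/417 = 7.8345; b·c/n = 244·25/417 = 14.6283
Stratum 3 (Site C): n = 456; a·d/n = 52·92/456 = 10.4912; b·c/n = 281·31/456 = 19.1031
OR_MH = (9.4590 + 7.8345 + 10.4912) / (15.2402 + 14.6283 + 19.1031) = 27.7847 / 48.9716 = 0.56736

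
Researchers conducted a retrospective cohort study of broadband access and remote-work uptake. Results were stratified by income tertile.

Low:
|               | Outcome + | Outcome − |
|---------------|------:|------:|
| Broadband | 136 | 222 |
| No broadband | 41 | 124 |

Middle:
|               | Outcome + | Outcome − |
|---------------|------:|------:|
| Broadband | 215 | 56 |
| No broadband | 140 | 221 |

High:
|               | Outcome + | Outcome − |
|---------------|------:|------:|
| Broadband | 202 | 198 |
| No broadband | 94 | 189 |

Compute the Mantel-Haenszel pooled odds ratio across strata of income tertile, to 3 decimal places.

OR_MH = Σ(aᵢdᵢ/nᵢ) / Σ(bᵢcᵢ/nᵢ), where nᵢ is the stratum total.
Stratum 1 (Low): n = 523; a·d/n = 136·124/523 = 32.2447; b·c/n = 222·41/523 = 17.4034
Stratum 2 (Middle): n = 632; a·d/n = 215·221/632 = 75.1820; b·c/n = 56·140/632 = 12.4051
Stratum 3 (High): n = 683; a·d/n = 202·189/683 = 55.8975; b·c/n = 198·94/683 = 27.2504
OR_MH = (32.2447 + 75.1820 + 55.8975) / (17.4034 + 12.4051 + 27.2504) = 163.3242 / 57.0589 = 2.86238

2.862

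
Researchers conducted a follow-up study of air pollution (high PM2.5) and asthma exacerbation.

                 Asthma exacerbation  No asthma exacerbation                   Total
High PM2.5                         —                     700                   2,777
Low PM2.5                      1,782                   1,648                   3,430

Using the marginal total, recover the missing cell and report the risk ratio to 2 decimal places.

1.44

The missing cell is in the exposed row: 2777 − 700 = 2077.
So a = 2077, b = 700, c = 1782, d = 1648.
RR = [a/(a+b)] / [c/(c+d)] = (2077/2777) / (1782/3430) = 0.74793/0.51953 = 1.43962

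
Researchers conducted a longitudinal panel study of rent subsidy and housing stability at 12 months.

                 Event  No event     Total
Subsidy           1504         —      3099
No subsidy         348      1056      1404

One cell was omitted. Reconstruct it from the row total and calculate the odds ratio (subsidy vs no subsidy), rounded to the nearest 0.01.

The missing cell is in the exposed row: 3099 − 1504 = 1595.
So a = 1504, b = 1595, c = 348, d = 1056.
OR = (a·d)/(b·c) = (1504 × 1056) / (1595 × 348) = 1588224 / 555060 = 2.86136

2.86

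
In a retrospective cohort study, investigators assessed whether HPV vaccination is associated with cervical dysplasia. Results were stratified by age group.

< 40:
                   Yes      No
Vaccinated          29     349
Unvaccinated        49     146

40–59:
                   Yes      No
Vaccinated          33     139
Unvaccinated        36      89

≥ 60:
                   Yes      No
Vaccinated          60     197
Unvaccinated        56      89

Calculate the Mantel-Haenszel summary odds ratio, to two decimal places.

OR_MH = Σ(aᵢdᵢ/nᵢ) / Σ(bᵢcᵢ/nᵢ), where nᵢ is the stratum total.
Stratum 1 (< 40): n = 573; a·d/n = 29·146/573 = 7.3892; b·c/n = 349·49/573 = 29.8447
Stratum 2 (40–59): n = 297; a·d/n = 33·89/297 = 9.8889; b·c/n = 139·36/297 = 16.8485
Stratum 3 (≥ 60): n = 402; a·d/n = 60·89/402 = 13.2836; b·c/n = 197·56/402 = 27.4428
OR_MH = (7.3892 + 9.8889 + 13.2836) / (29.8447 + 16.8485 + 27.4428) = 30.5617 / 74.1359 = 0.41224

0.41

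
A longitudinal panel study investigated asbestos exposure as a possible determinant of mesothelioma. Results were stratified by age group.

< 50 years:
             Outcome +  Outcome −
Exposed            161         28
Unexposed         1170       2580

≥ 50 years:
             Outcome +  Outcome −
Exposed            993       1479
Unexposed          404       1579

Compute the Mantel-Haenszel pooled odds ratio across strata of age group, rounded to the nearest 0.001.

3.211

OR_MH = Σ(aᵢdᵢ/nᵢ) / Σ(bᵢcᵢ/nᵢ), where nᵢ is the stratum total.
Stratum 1 (< 50 years): n = 3939; a·d/n = 161·2580/3939 = 105.4532; b·c/n = 28·1170/3939 = 8.3168
Stratum 2 (≥ 50 years): n = 4455; a·d/n = 993·1579/4455 = 351.9522; b·c/n = 1479·404/4455 = 134.1226
OR_MH = (105.4532 + 351.9522) / (8.3168 + 134.1226) = 457.4053 / 142.4394 = 3.21123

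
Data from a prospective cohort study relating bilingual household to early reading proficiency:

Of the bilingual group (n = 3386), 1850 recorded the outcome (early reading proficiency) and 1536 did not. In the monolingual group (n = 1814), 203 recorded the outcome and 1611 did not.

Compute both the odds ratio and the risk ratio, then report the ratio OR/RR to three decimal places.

From the description: a = 1850, b = 1536, c = 203, d = 1611.
OR = (1850·1611)/(1536·203) = 2980350/311808 = 9.55829
Risk in exposed = 1850/3386 = 0.54637; risk in unexposed = 203/1814 = 0.11191; RR = 4.88232
OR/RR = 9.55829 / 4.88232 = 1.95774
The outcome is not rare, so the OR lies further from 1 than the RR.

1.958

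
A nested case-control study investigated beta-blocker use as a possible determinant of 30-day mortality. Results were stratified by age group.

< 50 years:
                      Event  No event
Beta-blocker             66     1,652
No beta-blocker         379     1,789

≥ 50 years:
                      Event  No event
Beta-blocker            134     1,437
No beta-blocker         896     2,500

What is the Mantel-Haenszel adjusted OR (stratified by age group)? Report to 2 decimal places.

OR_MH = Σ(aᵢdᵢ/nᵢ) / Σ(bᵢcᵢ/nᵢ), where nᵢ is the stratum total.
Stratum 1 (< 50 years): n = 3886; a·d/n = 66·1789/3886 = 30.3845; b·c/n = 1652·379/3886 = 161.1189
Stratum 2 (≥ 50 years): n = 4967; a·d/n = 134·2500/4967 = 67.4451; b·c/n = 1437·896/4967 = 259.2213
OR_MH = (30.3845 + 67.4451) / (161.1189 + 259.2213) = 97.8296 / 420.3401 = 0.23274

0.23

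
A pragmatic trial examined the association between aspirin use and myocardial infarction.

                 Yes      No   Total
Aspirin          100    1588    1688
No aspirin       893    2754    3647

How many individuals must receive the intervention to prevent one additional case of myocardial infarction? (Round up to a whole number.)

Risk in treated group = 100/1688 = 0.05924; risk in control = 893/3647 = 0.24486.
Absolute risk reduction = 0.24486 − 0.05924 = 0.18562
NNT = 1 / ARR = 1 / 0.18562 = 5.387 → round up → 6

6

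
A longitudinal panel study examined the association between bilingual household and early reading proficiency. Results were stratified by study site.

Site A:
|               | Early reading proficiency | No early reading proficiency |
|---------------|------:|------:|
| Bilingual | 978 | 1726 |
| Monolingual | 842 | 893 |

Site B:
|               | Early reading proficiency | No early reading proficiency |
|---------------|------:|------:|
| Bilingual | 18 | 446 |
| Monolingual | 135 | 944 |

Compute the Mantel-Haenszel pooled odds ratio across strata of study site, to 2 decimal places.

0.57

OR_MH = Σ(aᵢdᵢ/nᵢ) / Σ(bᵢcᵢ/nᵢ), where nᵢ is the stratum total.
Stratum 1 (Site A): n = 4439; a·d/n = 978·893/4439 = 196.7457; b·c/n = 1726·842/4439 = 327.3918
Stratum 2 (Site B): n = 1543; a·d/n = 18·944/1543 = 11.0123; b·c/n = 446·135/1543 = 39.0214
OR_MH = (196.7457 + 11.0123) / (327.3918 + 39.0214) = 207.7580 / 366.4131 = 0.56700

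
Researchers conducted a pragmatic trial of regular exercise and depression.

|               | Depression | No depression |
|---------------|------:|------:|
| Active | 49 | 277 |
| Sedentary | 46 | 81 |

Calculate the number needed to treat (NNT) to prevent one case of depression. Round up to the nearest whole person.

5

Risk in treated group = 49/326 = 0.15031; risk in control = 46/127 = 0.36220.
Absolute risk reduction = 0.36220 − 0.15031 = 0.21190
NNT = 1 / ARR = 1 / 0.21190 = 4.719 → round up → 5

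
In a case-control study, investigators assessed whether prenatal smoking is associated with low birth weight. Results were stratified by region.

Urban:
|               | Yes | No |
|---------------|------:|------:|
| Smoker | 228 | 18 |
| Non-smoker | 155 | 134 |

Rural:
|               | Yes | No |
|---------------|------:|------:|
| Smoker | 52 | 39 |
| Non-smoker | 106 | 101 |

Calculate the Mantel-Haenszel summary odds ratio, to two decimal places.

3.92

OR_MH = Σ(aᵢdᵢ/nᵢ) / Σ(bᵢcᵢ/nᵢ), where nᵢ is the stratum total.
Stratum 1 (Urban): n = 535; a·d/n = 228·134/535 = 57.1065; b·c/n = 18·155/535 = 5.2150
Stratum 2 (Rural): n = 298; a·d/n = 52·101/298 = 17.6242; b·c/n = 39·106/298 = 13.8725
OR_MH = (57.1065 + 17.6242) / (5.2150 + 13.8725) = 74.7307 / 19.0874 = 3.91518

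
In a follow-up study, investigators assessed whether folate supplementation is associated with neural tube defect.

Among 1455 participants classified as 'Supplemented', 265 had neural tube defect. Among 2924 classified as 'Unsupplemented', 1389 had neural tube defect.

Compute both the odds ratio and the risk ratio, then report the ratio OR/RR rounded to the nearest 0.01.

0.64

From the description: a = 265, b = 1190, c = 1389, d = 1535.
OR = (265·1535)/(1190·1389) = 406775/1652910 = 0.24610
Risk in exposed = 265/1455 = 0.18213; risk in unexposed = 1389/2924 = 0.47503; RR = 0.38341
OR/RR = 0.24610 / 0.38341 = 0.64187
The outcome is not rare, so the OR lies further from 1 than the RR.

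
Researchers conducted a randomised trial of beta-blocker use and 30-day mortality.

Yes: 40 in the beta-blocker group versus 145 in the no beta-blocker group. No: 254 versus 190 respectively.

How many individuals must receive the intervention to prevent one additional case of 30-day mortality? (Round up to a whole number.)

4

Risk in treated group = 40/294 = 0.13605; risk in control = 145/335 = 0.43284.
Absolute risk reduction = 0.43284 − 0.13605 = 0.29678
NNT = 1 / ARR = 1 / 0.29678 = 3.369 → round up → 4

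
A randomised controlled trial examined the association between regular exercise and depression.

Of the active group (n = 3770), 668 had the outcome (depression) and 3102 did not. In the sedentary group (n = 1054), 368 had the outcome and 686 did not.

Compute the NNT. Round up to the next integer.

Risk in treated group = 668/3770 = 0.17719; risk in control = 368/1054 = 0.34915.
Absolute risk reduction = 0.34915 − 0.17719 = 0.17196
NNT = 1 / ARR = 1 / 0.17196 = 5.815 → round up → 6

6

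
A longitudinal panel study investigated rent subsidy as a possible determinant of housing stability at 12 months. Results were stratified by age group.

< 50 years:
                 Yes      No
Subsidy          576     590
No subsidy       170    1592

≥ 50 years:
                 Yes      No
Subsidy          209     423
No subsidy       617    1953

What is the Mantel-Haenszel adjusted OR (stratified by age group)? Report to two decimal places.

OR_MH = Σ(aᵢdᵢ/nᵢ) / Σ(bᵢcᵢ/nᵢ), where nᵢ is the stratum total.
Stratum 1 (< 50 years): n = 2928; a·d/n = 576·1592/2928 = 313.1803; b·c/n = 590·170/2928 = 34.2555
Stratum 2 (≥ 50 years): n = 3202; a·d/n = 209·1953/3202 = 127.4756; b·c/n = 423·617/3202 = 81.5087
OR_MH = (313.1803 + 127.4756) / (34.2555 + 81.5087) = 440.6560 / 115.7642 = 3.80650

3.81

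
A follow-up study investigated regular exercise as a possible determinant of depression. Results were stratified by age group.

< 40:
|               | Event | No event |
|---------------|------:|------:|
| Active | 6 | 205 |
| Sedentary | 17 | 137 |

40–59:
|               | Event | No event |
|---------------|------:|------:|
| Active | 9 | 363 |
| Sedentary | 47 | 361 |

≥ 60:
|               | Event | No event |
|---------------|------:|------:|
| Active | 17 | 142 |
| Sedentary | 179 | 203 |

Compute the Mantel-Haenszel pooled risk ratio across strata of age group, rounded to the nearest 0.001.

RR_MH = Σ(aᵢ·n₀ᵢ/nᵢ) / Σ(cᵢ·n₁ᵢ/nᵢ), with n₁ᵢ = aᵢ+bᵢ (exposed), n₀ᵢ = cᵢ+dᵢ (unexposed), nᵢ = n₁ᵢ+n₀ᵢ.
Stratum 1 (< 40): n₁ = 211, n₀ = 154, n = 365; a·n₀/n = 6·154/365 = 2.5315; c·n₁/n = 17·211/365 = 9.8274
Stratum 2 (40–59): n₁ = 372, n₀ = 408, n = 780; a·n₀/n = 9·408/780 = 4.7077; c·n₁/n = 47·372/780 = 22.4154
Stratum 3 (≥ 60): n₁ = 159, n₀ = 382, n = 541; a·n₀/n = 17·382/541 = 12.0037; c·n₁/n = 179·159/541 = 52.6081
RR_MH = (2.5315 + 4.7077 + 12.0037) / (9.8274 + 22.4154 + 52.6081) = 19.2429 / 84.8509 = 0.22678

0.227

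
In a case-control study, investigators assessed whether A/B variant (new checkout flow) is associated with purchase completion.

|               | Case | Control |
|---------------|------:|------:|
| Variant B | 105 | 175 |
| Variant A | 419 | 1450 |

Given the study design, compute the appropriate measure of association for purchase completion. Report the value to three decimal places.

Cells: a = 105, b = 175, c = 419, d = 1450.
This is a case-control study: participants were sampled on outcome status, so risks in the source population cannot be estimated directly — relative risk is not valid here. The odds ratio is the appropriate measure.
OR = (a·d)/(b·c) = (105 × 1450) / (175 × 419) = 152250 / 73325 = 2.07637

2.076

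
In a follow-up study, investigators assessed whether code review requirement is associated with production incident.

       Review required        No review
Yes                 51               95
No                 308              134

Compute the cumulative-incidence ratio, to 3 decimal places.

0.342

Reading the table with exposure as columns: a = 51 (Review required, case), b = 308 (Review required, non-case), c = 95 (No review, case), d = 134.
Risk in exposed = 51/359 = 0.14206; risk in unexposed = 95/229 = 0.41485.
RR = 0.14206 / 0.41485 = 0.34244
The risk is 66% lower among the exposed than among the unexposed.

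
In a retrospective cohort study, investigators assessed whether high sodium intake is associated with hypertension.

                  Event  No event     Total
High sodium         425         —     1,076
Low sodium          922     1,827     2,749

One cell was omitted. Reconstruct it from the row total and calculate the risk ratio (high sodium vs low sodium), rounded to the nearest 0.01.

The missing cell is in the exposed row: 1076 − 425 = 651.
So a = 425, b = 651, c = 922, d = 1827.
RR = [a/(a+b)] / [c/(c+d)] = (425/1076) / (922/2749) = 0.39498/0.33539 = 1.17766

1.18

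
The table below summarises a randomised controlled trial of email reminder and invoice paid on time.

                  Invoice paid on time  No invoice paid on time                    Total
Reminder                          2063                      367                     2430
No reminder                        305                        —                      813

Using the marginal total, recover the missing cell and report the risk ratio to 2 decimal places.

The missing cell is in the unexposed row: 813 − 305 = 508.
So a = 2063, b = 367, c = 305, d = 508.
RR = [a/(a+b)] / [c/(c+d)] = (2063/2430) / (305/813) = 0.84897/0.37515 = 2.26300

2.26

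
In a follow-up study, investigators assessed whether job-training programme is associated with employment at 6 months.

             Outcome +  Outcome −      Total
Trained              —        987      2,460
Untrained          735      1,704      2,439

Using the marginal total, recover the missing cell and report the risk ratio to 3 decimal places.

The missing cell is in the exposed row: 2460 − 987 = 1473.
So a = 1473, b = 987, c = 735, d = 1704.
RR = [a/(a+b)] / [c/(c+d)] = (1473/2460) / (735/2439) = 0.59878/0.30135 = 1.98697

1.987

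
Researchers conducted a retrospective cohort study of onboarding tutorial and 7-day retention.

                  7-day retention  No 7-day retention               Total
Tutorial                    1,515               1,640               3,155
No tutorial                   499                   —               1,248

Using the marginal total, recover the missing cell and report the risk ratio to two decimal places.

1.20

The missing cell is in the unexposed row: 1248 − 499 = 749.
So a = 1515, b = 1640, c = 499, d = 749.
RR = [a/(a+b)] / [c/(c+d)] = (1515/3155) / (499/1248) = 0.48019/0.39984 = 1.20096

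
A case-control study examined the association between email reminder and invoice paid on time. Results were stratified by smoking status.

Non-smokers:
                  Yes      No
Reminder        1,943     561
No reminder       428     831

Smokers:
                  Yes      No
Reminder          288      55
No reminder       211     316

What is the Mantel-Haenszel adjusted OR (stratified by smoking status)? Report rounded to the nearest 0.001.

OR_MH = Σ(aᵢdᵢ/nᵢ) / Σ(bᵢcᵢ/nᵢ), where nᵢ is the stratum total.
Stratum 1 (Non-smokers): n = 3763; a·d/n = 1943·831/3763 = 429.0813; b·c/n = 561·428/3763 = 63.8076
Stratum 2 (Smokers): n = 870; a·d/n = 288·316/870 = 104.6069; b·c/n = 55·211/870 = 13.3391
OR_MH = (429.0813 + 104.6069) / (63.8076 + 13.3391) = 533.6882 / 77.1467 = 6.91784

6.918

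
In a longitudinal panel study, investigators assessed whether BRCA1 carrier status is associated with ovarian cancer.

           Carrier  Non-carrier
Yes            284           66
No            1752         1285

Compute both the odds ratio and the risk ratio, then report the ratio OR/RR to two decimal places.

Reading the table with exposure as columns: a = 284 (Carrier, case), b = 1752 (Carrier, non-case), c = 66 (Non-carrier, case), d = 1285.
OR = (284·1285)/(1752·66) = 364940/115632 = 3.15605
Risk in exposed = 284/2036 = 0.13949; risk in unexposed = 66/1351 = 0.04885; RR = 2.85530
OR/RR = 3.15605 / 2.85530 = 1.10533
The outcome is not rare, so the OR lies further from 1 than the RR.

1.11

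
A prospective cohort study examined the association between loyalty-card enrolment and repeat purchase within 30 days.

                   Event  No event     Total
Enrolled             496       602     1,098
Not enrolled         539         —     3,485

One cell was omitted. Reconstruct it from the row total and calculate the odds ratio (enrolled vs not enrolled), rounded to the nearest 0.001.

The missing cell is in the unexposed row: 3485 − 539 = 2946.
So a = 496, b = 602, c = 539, d = 2946.
OR = (a·d)/(b·c) = (496 × 2946) / (602 × 539) = 1461216 / 324478 = 4.50328

4.503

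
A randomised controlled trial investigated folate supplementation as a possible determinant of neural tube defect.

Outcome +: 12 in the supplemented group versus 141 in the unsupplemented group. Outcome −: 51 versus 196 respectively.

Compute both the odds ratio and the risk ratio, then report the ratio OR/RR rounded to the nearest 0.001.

From the description: a = 12, b = 51, c = 141, d = 196.
OR = (12·196)/(51·141) = 2352/7191 = 0.32708
Risk in exposed = 12/63 = 0.19048; risk in unexposed = 141/337 = 0.41840; RR = 0.45525
OR/RR = 0.32708 / 0.45525 = 0.71845
The outcome is not rare, so the OR lies further from 1 than the RR.

0.718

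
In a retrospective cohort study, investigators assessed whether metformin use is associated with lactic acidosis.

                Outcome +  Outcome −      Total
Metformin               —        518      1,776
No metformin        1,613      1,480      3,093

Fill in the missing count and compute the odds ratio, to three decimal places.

The missing cell is in the exposed row: 1776 − 518 = 1258.
So a = 1258, b = 518, c = 1613, d = 1480.
OR = (a·d)/(b·c) = (1258 × 1480) / (518 × 1613) = 1861840 / 835534 = 2.22832

2.228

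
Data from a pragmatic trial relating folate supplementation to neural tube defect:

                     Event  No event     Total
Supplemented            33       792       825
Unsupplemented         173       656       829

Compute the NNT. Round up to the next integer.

Risk in treated group = 33/825 = 0.04000; risk in control = 173/829 = 0.20869.
Absolute risk reduction = 0.20869 − 0.04000 = 0.16869
NNT = 1 / ARR = 1 / 0.16869 = 5.928 → round up → 6

6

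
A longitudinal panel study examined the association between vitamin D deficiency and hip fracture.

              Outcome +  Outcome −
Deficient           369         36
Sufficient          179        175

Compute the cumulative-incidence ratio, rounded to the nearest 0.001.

1.802

Cells: a = 369, b = 36, c = 179, d = 175.
Risk in exposed = 369/405 = 0.91111; risk in unexposed = 179/354 = 0.50565.
RR = 0.91111 / 0.50565 = 1.80186
The risk among the exposed is 1.80 times that among the unexposed.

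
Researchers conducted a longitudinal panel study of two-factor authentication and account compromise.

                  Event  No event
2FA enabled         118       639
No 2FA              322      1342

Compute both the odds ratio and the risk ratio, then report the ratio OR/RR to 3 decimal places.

0.955

Cells: a = 118, b = 639, c = 322, d = 1342.
OR = (118·1342)/(639·322) = 158356/205758 = 0.76962
Risk in exposed = 118/757 = 0.15588; risk in unexposed = 322/1664 = 0.19351; RR = 0.80553
OR/RR = 0.76962 / 0.80553 = 0.95542
The outcome is not rare, so the OR lies further from 1 than the RR.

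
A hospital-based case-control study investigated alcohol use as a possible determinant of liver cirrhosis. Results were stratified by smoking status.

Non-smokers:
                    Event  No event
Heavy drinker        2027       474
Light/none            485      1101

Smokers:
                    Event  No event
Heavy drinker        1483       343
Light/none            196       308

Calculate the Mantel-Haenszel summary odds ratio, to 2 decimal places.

OR_MH = Σ(aᵢdᵢ/nᵢ) / Σ(bᵢcᵢ/nᵢ), where nᵢ is the stratum total.
Stratum 1 (Non-smokers): n = 4087; a·d/n = 2027·1101/4087 = 546.0551; b·c/n = 474·485/4087 = 56.2491
Stratum 2 (Smokers): n = 2330; a·d/n = 1483·308/2330 = 196.0361; b·c/n = 343·196/2330 = 28.8532
OR_MH = (546.0551 + 196.0361) / (56.2491 + 28.8532) = 742.0911 / 85.1023 = 8.71999

8.72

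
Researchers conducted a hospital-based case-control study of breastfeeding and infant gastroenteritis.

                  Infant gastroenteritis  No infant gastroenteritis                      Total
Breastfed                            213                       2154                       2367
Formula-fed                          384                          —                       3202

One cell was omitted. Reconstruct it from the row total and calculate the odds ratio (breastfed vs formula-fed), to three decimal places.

0.726

The missing cell is in the unexposed row: 3202 − 384 = 2818.
So a = 213, b = 2154, c = 384, d = 2818.
OR = (a·d)/(b·c) = (213 × 2818) / (2154 × 384) = 600234 / 827136 = 0.72568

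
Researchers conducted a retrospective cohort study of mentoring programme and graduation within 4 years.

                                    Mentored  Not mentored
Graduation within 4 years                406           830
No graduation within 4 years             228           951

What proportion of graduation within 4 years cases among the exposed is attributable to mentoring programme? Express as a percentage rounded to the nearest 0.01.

27.23

Reading the table with exposure as columns: a = 406 (Mentored, case), b = 228 (Mentored, non-case), c = 830 (Not mentored, case), d = 951.
Risk in exposed = 406/634 = 0.64038; risk in unexposed = 830/1781 = 0.46603.
RR = 0.64038/0.46603 = 1.37411
AR% = (RR − 1)/RR × 100 = (1.37411 − 1)/1.37411 × 100 = 27.2258%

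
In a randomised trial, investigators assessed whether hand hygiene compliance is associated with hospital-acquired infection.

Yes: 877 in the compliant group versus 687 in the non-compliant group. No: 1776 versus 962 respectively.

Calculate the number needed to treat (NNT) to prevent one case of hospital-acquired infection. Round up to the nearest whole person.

12

Risk in treated group = 877/2653 = 0.33057; risk in control = 687/1649 = 0.41662.
Absolute risk reduction = 0.41662 − 0.33057 = 0.08605
NNT = 1 / ARR = 1 / 0.08605 = 11.622 → round up → 12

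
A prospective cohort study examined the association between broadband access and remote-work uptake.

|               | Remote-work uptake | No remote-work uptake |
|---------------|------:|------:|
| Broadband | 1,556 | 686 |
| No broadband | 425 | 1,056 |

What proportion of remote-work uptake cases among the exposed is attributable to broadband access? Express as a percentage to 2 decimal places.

58.65

Cells: a = 1556, b = 686, c = 425, d = 1056.
Risk in exposed = 1556/2242 = 0.69402; risk in unexposed = 425/1481 = 0.28697.
RR = 0.69402/0.28697 = 2.41847
AR% = (RR − 1)/RR × 100 = (2.41847 − 1)/2.41847 × 100 = 58.6515%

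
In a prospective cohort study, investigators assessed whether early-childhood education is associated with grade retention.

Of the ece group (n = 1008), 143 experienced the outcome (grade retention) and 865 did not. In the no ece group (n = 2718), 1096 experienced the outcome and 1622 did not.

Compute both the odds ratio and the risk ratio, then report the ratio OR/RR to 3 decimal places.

0.695

From the description: a = 143, b = 865, c = 1096, d = 1622.
OR = (143·1622)/(865·1096) = 231946/948040 = 0.24466
Risk in exposed = 143/1008 = 0.14187; risk in unexposed = 1096/2718 = 0.40324; RR = 0.35182
OR/RR = 0.24466 / 0.35182 = 0.69542
The outcome is not rare, so the OR lies further from 1 than the RR.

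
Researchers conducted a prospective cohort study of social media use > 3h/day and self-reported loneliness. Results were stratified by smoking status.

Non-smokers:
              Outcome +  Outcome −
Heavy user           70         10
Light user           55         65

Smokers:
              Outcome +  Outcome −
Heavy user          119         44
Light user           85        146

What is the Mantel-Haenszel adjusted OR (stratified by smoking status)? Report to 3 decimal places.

5.460

OR_MH = Σ(aᵢdᵢ/nᵢ) / Σ(bᵢcᵢ/nᵢ), where nᵢ is the stratum total.
Stratum 1 (Non-smokers): n = 200; a·d/n = 70·65/200 = 22.7500; b·c/n = 10·55/200 = 2.7500
Stratum 2 (Smokers): n = 394; a·d/n = 119·146/394 = 44.0964; b·c/n = 44·85/394 = 9.4924
OR_MH = (22.7500 + 44.0964) / (2.7500 + 9.4924) = 66.8464 / 12.2424 = 5.46025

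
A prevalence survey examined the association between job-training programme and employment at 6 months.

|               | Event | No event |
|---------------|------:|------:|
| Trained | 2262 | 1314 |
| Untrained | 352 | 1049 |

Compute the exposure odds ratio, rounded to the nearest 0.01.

5.13

Cells: a = 2262, b = 1314, c = 352, d = 1049.
OR = (a·d)/(b·c) = (2262 × 1049) / (1314 × 352) = 2372838 / 462528 = 5.13015
The odds of employment at 6 months are about 5.13 times as high in the trained group.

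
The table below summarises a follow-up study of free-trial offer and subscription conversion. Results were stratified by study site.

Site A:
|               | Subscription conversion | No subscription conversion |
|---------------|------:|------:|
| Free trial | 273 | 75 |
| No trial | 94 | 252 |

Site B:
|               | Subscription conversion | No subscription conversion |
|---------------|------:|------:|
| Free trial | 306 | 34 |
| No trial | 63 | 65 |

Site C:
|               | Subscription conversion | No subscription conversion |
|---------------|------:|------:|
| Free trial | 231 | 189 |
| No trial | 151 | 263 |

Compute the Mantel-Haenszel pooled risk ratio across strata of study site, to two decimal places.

1.98

RR_MH = Σ(aᵢ·n₀ᵢ/nᵢ) / Σ(cᵢ·n₁ᵢ/nᵢ), with n₁ᵢ = aᵢ+bᵢ (exposed), n₀ᵢ = cᵢ+dᵢ (unexposed), nᵢ = n₁ᵢ+n₀ᵢ.
Stratum 1 (Site A): n₁ = 348, n₀ = 346, n = 694; a·n₀/n = 273·346/694 = 136.1066; c·n₁/n = 94·348/694 = 47.1354
Stratum 2 (Site B): n₁ = 340, n₀ = 128, n = 468; a·n₀/n = 306·128/468 = 83.6923; c·n₁/n = 63·340/468 = 45.7692
Stratum 3 (Site C): n₁ = 420, n₀ = 414, n = 834; a·n₀/n = 231·414/834 = 114.6691; c·n₁/n = 151·420/834 = 76.0432
RR_MH = (136.1066 + 83.6923 + 114.6691) / (47.1354 + 45.7692 + 76.0432) = 334.4680 / 168.9478 = 1.97971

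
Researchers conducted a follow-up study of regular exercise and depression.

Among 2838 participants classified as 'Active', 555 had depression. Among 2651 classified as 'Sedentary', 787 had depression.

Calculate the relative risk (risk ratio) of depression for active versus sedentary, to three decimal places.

From the description: a = 555, b = 2283, c = 787, d = 1864.
Risk in exposed = 555/2838 = 0.19556; risk in unexposed = 787/2651 = 0.29687.
RR = 0.19556 / 0.29687 = 0.65874
The risk is 34% lower among the exposed than among the unexposed.

0.659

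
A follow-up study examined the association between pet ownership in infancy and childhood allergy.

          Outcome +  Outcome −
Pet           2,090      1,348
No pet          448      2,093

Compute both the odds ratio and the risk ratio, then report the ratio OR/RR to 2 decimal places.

Cells: a = 2090, b = 1348, c = 448, d = 2093.
OR = (2090·2093)/(1348·448) = 4374370/603904 = 7.24349
Risk in exposed = 2090/3438 = 0.60791; risk in unexposed = 448/2541 = 0.17631; RR = 3.44800
OR/RR = 7.24349 / 3.44800 = 2.10078
The outcome is not rare, so the OR lies further from 1 than the RR.

2.10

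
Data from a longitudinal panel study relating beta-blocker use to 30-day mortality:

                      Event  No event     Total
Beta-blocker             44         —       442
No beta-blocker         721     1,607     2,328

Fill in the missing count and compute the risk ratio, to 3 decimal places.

0.321

The missing cell is in the exposed row: 442 − 44 = 398.
So a = 44, b = 398, c = 721, d = 1607.
RR = [a/(a+b)] / [c/(c+d)] = (44/442) / (721/2328) = 0.09955/0.30971 = 0.32142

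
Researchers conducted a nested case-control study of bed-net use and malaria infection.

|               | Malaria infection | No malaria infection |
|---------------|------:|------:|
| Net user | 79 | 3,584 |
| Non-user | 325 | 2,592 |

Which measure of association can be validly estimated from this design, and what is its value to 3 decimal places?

Cells: a = 79, b = 3584, c = 325, d = 2592.
This is a nested case-control study: participants were sampled on outcome status, so risks in the source population cannot be estimated directly — relative risk is not valid here. The odds ratio is the appropriate measure.
OR = (a·d)/(b·c) = (79 × 2592) / (3584 × 325) = 204768 / 1164800 = 0.17580

0.176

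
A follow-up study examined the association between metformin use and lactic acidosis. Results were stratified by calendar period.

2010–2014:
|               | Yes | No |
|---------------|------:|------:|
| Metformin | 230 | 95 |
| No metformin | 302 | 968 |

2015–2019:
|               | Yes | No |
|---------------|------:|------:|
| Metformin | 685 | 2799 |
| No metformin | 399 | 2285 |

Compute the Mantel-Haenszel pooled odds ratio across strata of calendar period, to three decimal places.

1.976

OR_MH = Σ(aᵢdᵢ/nᵢ) / Σ(bᵢcᵢ/nᵢ), where nᵢ is the stratum total.
Stratum 1 (2010–2014): n = 1595; a·d/n = 230·968/1595 = 139.5862; b·c/n = 95·302/1595 = 17.9875
Stratum 2 (2015–2019): n = 6168; a·d/n = 685·2285/6168 = 253.7654; b·c/n = 2799·399/6168 = 181.0637
OR_MH = (139.5862 + 253.7654) / (17.9875 + 181.0637) = 393.3516 / 199.0512 = 1.97613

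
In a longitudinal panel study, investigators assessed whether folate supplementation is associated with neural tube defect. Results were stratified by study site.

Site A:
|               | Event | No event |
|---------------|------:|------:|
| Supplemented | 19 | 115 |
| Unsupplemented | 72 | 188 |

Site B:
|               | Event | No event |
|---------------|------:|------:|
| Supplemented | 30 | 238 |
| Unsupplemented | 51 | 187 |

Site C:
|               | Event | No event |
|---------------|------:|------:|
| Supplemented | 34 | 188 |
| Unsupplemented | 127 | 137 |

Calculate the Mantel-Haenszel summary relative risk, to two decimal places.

0.41

RR_MH = Σ(aᵢ·n₀ᵢ/nᵢ) / Σ(cᵢ·n₁ᵢ/nᵢ), with n₁ᵢ = aᵢ+bᵢ (exposed), n₀ᵢ = cᵢ+dᵢ (unexposed), nᵢ = n₁ᵢ+n₀ᵢ.
Stratum 1 (Site A): n₁ = 134, n₀ = 260, n = 394; a·n₀/n = 19·260/394 = 12.5381; c·n₁/n = 72·134/394 = 24.4873
Stratum 2 (Site B): n₁ = 268, n₀ = 238, n = 506; a·n₀/n = 30·238/506 = 14.1107; c·n₁/n = 51·268/506 = 27.0119
Stratum 3 (Site C): n₁ = 222, n₀ = 264, n = 486; a·n₀/n = 34·264/486 = 18.4691; c·n₁/n = 127·222/486 = 58.0123
RR_MH = (12.5381 + 14.1107 + 18.4691) / (24.4873 + 27.0119 + 58.0123) = 45.1179 / 109.5115 = 0.41199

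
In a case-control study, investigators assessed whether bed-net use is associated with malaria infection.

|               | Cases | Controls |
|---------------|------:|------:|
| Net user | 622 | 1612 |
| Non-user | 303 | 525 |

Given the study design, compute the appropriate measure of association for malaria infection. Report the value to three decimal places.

0.669

Cells: a = 622, b = 1612, c = 303, d = 525.
This is a case-control study: participants were sampled on outcome status, so risks in the source population cannot be estimated directly — relative risk is not valid here. The odds ratio is the appropriate measure.
OR = (a·d)/(b·c) = (622 × 525) / (1612 × 303) = 326550 / 488436 = 0.66856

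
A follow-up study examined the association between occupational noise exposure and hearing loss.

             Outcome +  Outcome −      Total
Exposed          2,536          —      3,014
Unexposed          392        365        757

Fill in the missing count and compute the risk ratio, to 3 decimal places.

The missing cell is in the exposed row: 3014 − 2536 = 478.
So a = 2536, b = 478, c = 392, d = 365.
RR = [a/(a+b)] / [c/(c+d)] = (2536/3014) / (392/757) = 0.84141/0.51783 = 1.62486

1.625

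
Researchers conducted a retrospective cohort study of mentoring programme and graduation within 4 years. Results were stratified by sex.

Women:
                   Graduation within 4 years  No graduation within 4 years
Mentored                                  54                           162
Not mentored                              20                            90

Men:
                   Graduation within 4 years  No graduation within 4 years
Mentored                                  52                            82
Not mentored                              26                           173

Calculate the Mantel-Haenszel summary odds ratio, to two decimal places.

OR_MH = Σ(aᵢdᵢ/nᵢ) / Σ(bᵢcᵢ/nᵢ), where nᵢ is the stratum total.
Stratum 1 (Women): n = 326; a·d/n = 54·90/326 = 14.9080; b·c/n = 162·20/326 = 9.9387
Stratum 2 (Men): n = 333; a·d/n = 52·173/333 = 27.0150; b·c/n = 82·26/333 = 6.4024
OR_MH = (14.9080 + 27.0150) / (9.9387 + 6.4024) = 41.9230 / 16.3411 = 2.56550

2.57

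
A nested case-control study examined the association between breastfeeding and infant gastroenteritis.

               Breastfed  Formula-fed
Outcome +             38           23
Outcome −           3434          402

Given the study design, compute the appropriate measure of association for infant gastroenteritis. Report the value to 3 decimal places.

Reading the table with exposure as columns: a = 38 (Breastfed, case), b = 3434 (Breastfed, non-case), c = 23 (Formula-fed, case), d = 402.
This is a nested case-control study: participants were sampled on outcome status, so risks in the source population cannot be estimated directly — relative risk is not valid here. The odds ratio is the appropriate measure.
OR = (a·d)/(b·c) = (38 × 402) / (3434 × 23) = 15276 / 78982 = 0.19341

0.193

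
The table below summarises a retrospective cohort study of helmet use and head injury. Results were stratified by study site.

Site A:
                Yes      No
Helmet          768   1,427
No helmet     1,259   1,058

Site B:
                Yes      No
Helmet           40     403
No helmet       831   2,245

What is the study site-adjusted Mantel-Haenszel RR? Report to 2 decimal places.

0.60

RR_MH = Σ(aᵢ·n₀ᵢ/nᵢ) / Σ(cᵢ·n₁ᵢ/nᵢ), with n₁ᵢ = aᵢ+bᵢ (exposed), n₀ᵢ = cᵢ+dᵢ (unexposed), nᵢ = n₁ᵢ+n₀ᵢ.
Stratum 1 (Site A): n₁ = 2195, n₀ = 2317, n = 4512; a·n₀/n = 768·2317/4512 = 394.3830; c·n₁/n = 1259·2195/4512 = 612.4789
Stratum 2 (Site B): n₁ = 443, n₀ = 3076, n = 3519; a·n₀/n = 40·3076/3519 = 34.9645; c·n₁/n = 831·443/3519 = 104.6130
RR_MH = (394.3830 + 34.9645) / (612.4789 + 104.6130) = 429.3475 / 717.0919 = 0.59873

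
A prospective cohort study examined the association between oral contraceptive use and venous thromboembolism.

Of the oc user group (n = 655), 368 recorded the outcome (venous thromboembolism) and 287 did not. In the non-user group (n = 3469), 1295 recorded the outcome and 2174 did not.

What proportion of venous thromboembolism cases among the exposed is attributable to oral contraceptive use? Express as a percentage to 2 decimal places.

33.56

From the description: a = 368, b = 287, c = 1295, d = 2174.
Risk in exposed = 368/655 = 0.56183; risk in unexposed = 1295/3469 = 0.37331.
RR = 0.56183/0.37331 = 1.50502
AR% = (RR − 1)/RR × 100 = (1.50502 − 1)/1.50502 × 100 = 33.5555%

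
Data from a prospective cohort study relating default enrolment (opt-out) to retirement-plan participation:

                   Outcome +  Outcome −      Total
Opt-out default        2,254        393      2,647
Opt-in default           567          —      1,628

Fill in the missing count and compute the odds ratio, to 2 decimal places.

10.73

The missing cell is in the unexposed row: 1628 − 567 = 1061.
So a = 2254, b = 393, c = 567, d = 1061.
OR = (a·d)/(b·c) = (2254 × 1061) / (393 × 567) = 2391494 / 222831 = 10.73232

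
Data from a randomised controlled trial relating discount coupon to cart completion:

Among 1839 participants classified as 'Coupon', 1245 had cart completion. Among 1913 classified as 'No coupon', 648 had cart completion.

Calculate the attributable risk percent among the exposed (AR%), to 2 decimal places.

From the description: a = 1245, b = 594, c = 648, d = 1265.
Risk in exposed = 1245/1839 = 0.67700; risk in unexposed = 648/1913 = 0.33873.
RR = 0.67700/0.33873 = 1.99861
AR% = (RR − 1)/RR × 100 = (1.99861 − 1)/1.99861 × 100 = 49.9652%

49.97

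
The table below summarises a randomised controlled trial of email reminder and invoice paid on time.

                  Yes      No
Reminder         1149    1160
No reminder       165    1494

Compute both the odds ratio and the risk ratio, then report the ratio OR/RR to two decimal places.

1.79

Cells: a = 1149, b = 1160, c = 165, d = 1494.
OR = (1149·1494)/(1160·165) = 1716606/191400 = 8.96868
Risk in exposed = 1149/2309 = 0.49762; risk in unexposed = 165/1659 = 0.09946; RR = 5.00332
OR/RR = 8.96868 / 5.00332 = 1.79255
The outcome is not rare, so the OR lies further from 1 than the RR.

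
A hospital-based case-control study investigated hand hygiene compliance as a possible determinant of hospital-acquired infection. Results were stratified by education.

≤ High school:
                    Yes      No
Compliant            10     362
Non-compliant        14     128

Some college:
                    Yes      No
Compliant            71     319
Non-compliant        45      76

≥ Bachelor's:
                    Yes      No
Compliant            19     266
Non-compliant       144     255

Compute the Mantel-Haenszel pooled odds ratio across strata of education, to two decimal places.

OR_MH = Σ(aᵢdᵢ/nᵢ) / Σ(bᵢcᵢ/nᵢ), where nᵢ is the stratum total.
Stratum 1 (≤ High school): n = 514; a·d/n = 10·128/514 = 2.4903; b·c/n = 362·14/514 = 9.8599
Stratum 2 (Some college): n = 511; a·d/n = 71·76/511 = 10.5597; b·c/n = 319·45/511 = 28.0920
Stratum 3 (≥ Bachelor's): n = 684; a·d/n = 19·255/684 = 7.0833; b·c/n = 266·144/684 = 56.0000
OR_MH = (2.4903 + 10.5597 + 7.0833) / (9.8599 + 28.0920 + 56.0000) = 20.1333 / 93.9519 = 0.21429

0.21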